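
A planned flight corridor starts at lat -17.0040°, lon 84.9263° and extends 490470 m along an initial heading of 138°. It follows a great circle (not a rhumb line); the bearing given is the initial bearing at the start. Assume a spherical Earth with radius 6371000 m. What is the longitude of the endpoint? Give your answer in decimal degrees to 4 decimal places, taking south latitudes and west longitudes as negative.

longitude 88.0708°

Central angle δ = d/R = 0.076985 rad.
With φ₁ = -17.0040° = -0.296776 rad and θ = 138° = 2.408554 rad:
Destination latitude: φ₂ = arcsin( sin φ₁ cos δ + cos φ₁ sin δ cos θ ) = arcsin(-0.346228) = -20.2568°.
For the longitude increment, Δλ = atan2( sin θ sin δ cos φ₁, cos δ − sin φ₁ sin φ₂ ) = atan2(0.049212, 0.895788) = 3.1445°.
λ₂ = 84.9263° + 3.1445° = 88.0708°.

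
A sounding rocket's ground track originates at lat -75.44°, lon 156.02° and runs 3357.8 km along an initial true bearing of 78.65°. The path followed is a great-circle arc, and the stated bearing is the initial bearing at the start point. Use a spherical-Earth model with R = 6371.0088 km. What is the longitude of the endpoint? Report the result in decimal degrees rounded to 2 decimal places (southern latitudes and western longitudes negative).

longitude -146.39°

Central angle δ = d/R = 0.527044 rad.
Converting: φ₁ = -1.316676 rad, θ = 1.372701 rad.
sin φ₂ = sin φ₁ cos δ + cos φ₁ sin δ cos θ = (-0.967885)(0.864298) + (0.251394)(0.502980)(0.196802) = -0.811656
φ₂ = asin(-0.811656) = -0.946981 rad = -54.26°.
For the longitude increment, Δλ = atan2( sin θ sin δ cos φ₁, cos δ − sin φ₁ sin φ₂ ) = atan2(0.123973, 0.078708) = 57.59°.
λ₂ = 156.02° + 57.59° = 213.61°, normalized to (−180°, 180°] → -146.39°.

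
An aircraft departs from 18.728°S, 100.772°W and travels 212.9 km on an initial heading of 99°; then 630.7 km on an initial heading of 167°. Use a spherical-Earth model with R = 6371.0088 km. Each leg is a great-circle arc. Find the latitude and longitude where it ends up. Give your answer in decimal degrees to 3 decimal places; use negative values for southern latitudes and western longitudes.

latitude -24.538°, longitude -97.371°

Apply the spherical direct solution leg by leg, carrying full precision between legs.
Leg 1: from (-18.728°, -100.772°), δ = 212.9/6371.0088 = 0.033417 rad, θ = 99° → φ = -19.017°, λ = -98.772°.
Leg 2: from (-19.017°, -98.772°), δ = 630.7/6371.0088 = 0.098995 rad, θ = 167° → φ = -24.538°, λ = -97.371°.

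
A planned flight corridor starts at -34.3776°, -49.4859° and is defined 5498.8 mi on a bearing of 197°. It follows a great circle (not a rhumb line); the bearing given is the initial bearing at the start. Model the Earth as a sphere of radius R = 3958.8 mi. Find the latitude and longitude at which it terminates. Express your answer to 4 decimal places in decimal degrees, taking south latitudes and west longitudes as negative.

Central angle δ = d/R = 1.389007 rad.
Converting: φ₁ = -0.600002 rad, θ = 3.438299 rad.
Applying the spherical law of cosines for sides, sin φ₂ = sin φ₁ cos δ + cos φ₁ sin δ cos θ = -0.878347, so φ₂ = -61.4436°.
Then Δλ = atan2(-0.237328, -0.315164) = -2.496155 rad, from sin θ sin δ cos φ₁ over cos δ − sin φ₁ sin φ₂.
λ₂ = -49.4859° + -143.0191° = -192.5050°, normalized to (−180°, 180°] → 167.4950°.

latitude -61.4436°, longitude 167.4950°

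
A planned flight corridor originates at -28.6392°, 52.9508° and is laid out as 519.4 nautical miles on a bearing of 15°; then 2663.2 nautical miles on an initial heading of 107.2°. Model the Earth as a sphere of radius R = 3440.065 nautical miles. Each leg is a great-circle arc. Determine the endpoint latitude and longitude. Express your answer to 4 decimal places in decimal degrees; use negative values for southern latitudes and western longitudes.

latitude -26.2039°, longitude 103.4330°

Apply the spherical direct solution leg by leg, carrying full precision between legs.
Leg 1: from (-28.6392°, 52.9508°), δ = 519.4/3440.065 = 0.150986 rad, θ = 15° → φ = -20.2629°, λ = 55.3291°.
Leg 2: from (-20.2629°, 55.3291°), δ = 2663.2/3440.065 = 0.774171 rad, θ = 107.2° → φ = -26.2039°, λ = 103.4330°.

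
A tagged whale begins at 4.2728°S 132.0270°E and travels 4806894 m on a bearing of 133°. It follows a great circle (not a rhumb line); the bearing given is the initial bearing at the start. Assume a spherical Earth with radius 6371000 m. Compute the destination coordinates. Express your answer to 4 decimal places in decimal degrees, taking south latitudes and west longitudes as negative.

latitude -31.3392°, longitude 167.9350°

δ = 4806894/6371000 = 0.754496 rad (43.2294°).
Start latitude φ₁ = -0.074574 rad; initial bearing θ = 2.321288 rad.
Applying the spherical law of cosines for sides, sin φ₂ = sin φ₁ cos δ + cos φ₁ sin δ cos θ = -0.520103, so φ₂ = -31.3392°.
For the longitude increment, Δλ = atan2( sin θ sin δ cos φ₁, cos δ − sin φ₁ sin φ₂ ) = atan2(0.499528, 0.689866) = 35.9080°.
Hence λ₂ = 132.0270° + 35.9080° = 167.9350°.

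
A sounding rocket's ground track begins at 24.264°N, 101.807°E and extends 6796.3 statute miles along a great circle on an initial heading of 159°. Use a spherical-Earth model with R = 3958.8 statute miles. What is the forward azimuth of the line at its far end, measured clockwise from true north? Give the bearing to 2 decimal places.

final bearing 130.88°

δ = 6796.3/3958.8 = 1.716758 rad (98.3630°).
Converting: φ₁ = 0.423487 rad, θ = 2.775074 rad.
sin φ₂ = sin φ₁ cos δ + cos φ₁ sin δ cos θ = (0.410942)(-0.145444) + (0.911662)(0.989367)(-0.933580) = -0.901828
φ₂ = asin(-0.901828) = -1.123982 rad = -64.399°.
For the longitude increment, Δλ = atan2( sin θ sin δ cos φ₁, cos δ − sin φ₁ sin φ₂ ) = atan2(0.323236, 0.225155) = 55.140°.
Hence λ₂ = 101.807° + 55.140° = 156.947°.
The forward bearing on arrival equals the back-azimuth from the destination plus 180°.
Back-azimuth from P₂ (-64.40°, 156.95°) to P₁ (24.26°, 101.81°), with Δλ' = λ₁ − λ₂ = -55.14°: atan2( sin Δλ' cos φ₁ , cos φ₂ sin φ₁ − sin φ₂ cos φ₁ cos Δλ' ) = 310.88°.
Final bearing = (310.88° + 180°) mod 360° = 130.88°.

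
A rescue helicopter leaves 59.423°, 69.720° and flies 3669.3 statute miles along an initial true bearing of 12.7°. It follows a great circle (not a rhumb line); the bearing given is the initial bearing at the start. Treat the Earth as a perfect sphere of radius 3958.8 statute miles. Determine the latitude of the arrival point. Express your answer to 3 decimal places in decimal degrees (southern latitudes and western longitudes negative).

latitude 66.027°

δ = 3669.3/3958.8 = 0.926872 rad (53.1058°).
With φ₁ = 59.423° = 1.037127 rad and θ = 12.7° = 0.221657 rad:
sin φ₂ = sin φ₁ cos δ + cos φ₁ sin δ cos θ = (0.860946)(0.600339) + (0.508696)(0.799746)(0.975535) = 0.913734
φ₂ = asin(0.913734) = 1.152380 rad = 66.027°.
Then Δλ = atan2(0.089439, -0.186337) = 2.694082 rad, from sin θ sin δ cos φ₁ over cos δ − sin φ₁ sin φ₂.
λ₂ = 69.720° + 154.360° = 224.080°, normalized to (−180°, 180°] → -135.920°.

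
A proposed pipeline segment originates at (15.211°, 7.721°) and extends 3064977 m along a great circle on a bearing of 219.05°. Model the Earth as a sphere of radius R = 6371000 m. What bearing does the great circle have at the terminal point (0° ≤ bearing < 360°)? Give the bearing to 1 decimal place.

The arc subtends δ = 3064977/6371000 = 0.481083 rad at the centre.
Start latitude φ₁ = 0.265482 rad; initial bearing θ = 3.823144 rad.
Destination latitude: φ₂ = arcsin( sin φ₁ cos δ + cos φ₁ sin δ cos θ ) = arcsin(-0.114178) = -6.556°.
For the longitude increment, Δλ = atan2( sin θ sin δ cos φ₁, cos δ − sin φ₁ sin φ₂ ) = atan2(-0.281312, 0.916452) = -17.064°.
λ₂ = λ₁ + Δλ = -9.343°.
The forward bearing on arrival equals the back-azimuth from the destination plus 180°.
Back-azimuth from P₂ (-6.6°, -9.3°) to P₁ (15.2°, 7.7°), with Δλ' = λ₁ − λ₂ = 17.1°: atan2( sin Δλ' cos φ₁ , cos φ₂ sin φ₁ − sin φ₂ cos φ₁ cos Δλ' ) = 37.7°.
Final bearing = (37.7° + 180°) mod 360° = 217.7°.

final bearing 217.7°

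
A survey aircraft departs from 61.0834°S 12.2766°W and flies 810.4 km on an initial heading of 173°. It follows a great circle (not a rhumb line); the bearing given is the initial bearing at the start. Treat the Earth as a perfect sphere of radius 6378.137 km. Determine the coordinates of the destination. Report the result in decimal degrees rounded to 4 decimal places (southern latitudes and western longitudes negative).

latitude -68.2925°, longitude -9.8837°

δ = 810.4/6378.137 = 0.127059 rad (7.2799°).
Start latitude φ₁ = -1.066106 rad; initial bearing θ = 3.019420 rad.
Applying the spherical law of cosines for sides, sin φ₂ = sin φ₁ cos δ + cos φ₁ sin δ cos θ = -0.929084, so φ₂ = -68.2925°.
Then Δλ = atan2(0.007467, 0.178689) = 0.041765 rad, from sin θ sin δ cos φ₁ over cos δ − sin φ₁ sin φ₂.
Hence λ₂ = -12.2766° + 2.3929° = -9.8837°.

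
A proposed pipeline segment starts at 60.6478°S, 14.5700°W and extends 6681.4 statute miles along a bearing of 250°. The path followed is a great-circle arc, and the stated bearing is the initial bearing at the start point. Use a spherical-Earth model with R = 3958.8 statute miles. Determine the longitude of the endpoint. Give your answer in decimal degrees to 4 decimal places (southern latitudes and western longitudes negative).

Angular distance δ = d/R = 6681.4 / 3958.8 = 1.687734 rad.
Start latitude φ₁ = -1.058504 rad; initial bearing θ = 4.363323 rad.
Destination latitude: φ₂ = arcsin( sin φ₁ cos δ + cos φ₁ sin δ cos θ ) = arcsin(-0.064812) = -3.7161°.
Δλ = atan2( sin θ sin δ cos φ₁ , cos δ − sin φ₁ sin φ₂ ) = atan2(-0.457470, -0.173163) = -1.932652 rad = -110.7328°.
λ₂ = λ₁ + Δλ = -125.3028°.

longitude -125.3028°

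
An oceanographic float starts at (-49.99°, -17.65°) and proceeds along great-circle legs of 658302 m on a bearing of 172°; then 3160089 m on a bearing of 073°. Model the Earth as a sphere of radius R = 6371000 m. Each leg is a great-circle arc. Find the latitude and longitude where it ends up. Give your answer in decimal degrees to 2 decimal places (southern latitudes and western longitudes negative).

Apply the spherical direct solution leg by leg, carrying full precision between legs.
Leg 1: from (-49.99°, -17.65°), δ = 658302/6371000 = 0.103328 rad, θ = 172° → φ = -55.84°, λ = -16.18°.
Leg 2: from (-55.84°, -16.18°), δ = 3160089/6371000 = 0.496011 rad, θ = 73° → φ = -40.52°, λ = 20.59°.

latitude -40.52°, longitude 20.59°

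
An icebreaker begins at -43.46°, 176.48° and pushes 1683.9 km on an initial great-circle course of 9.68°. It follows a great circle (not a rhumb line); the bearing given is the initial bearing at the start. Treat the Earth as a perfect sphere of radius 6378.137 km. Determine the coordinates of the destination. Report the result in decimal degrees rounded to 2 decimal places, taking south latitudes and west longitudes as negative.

The arc subtends δ = 1683.9/6378.137 = 0.264011 rad at the centre.
Start latitude φ₁ = -0.758520 rad; initial bearing θ = 0.168948 rad.
Destination latitude: φ₂ = arcsin( sin φ₁ cos δ + cos φ₁ sin δ cos θ ) = arcsin(-0.477296) = -28.51°.
Then Δλ = atan2(0.031849, 0.637044) = 0.049954 rad, from sin θ sin δ cos φ₁ over cos δ − sin φ₁ sin φ₂.
λ₂ = 176.48° + 2.86° = 179.34°.

latitude -28.51°, longitude 179.34°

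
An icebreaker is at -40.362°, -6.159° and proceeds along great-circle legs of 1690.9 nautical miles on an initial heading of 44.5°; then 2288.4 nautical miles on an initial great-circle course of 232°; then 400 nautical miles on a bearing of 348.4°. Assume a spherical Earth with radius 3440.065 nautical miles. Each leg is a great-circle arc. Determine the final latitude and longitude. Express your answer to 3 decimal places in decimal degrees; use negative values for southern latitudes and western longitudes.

latitude -30.917°, longitude -25.107°

Apply the spherical direct solution leg by leg, carrying full precision between legs.
Leg 1: from (-40.362°, -6.159°), δ = 1690.9/3440.065 = 0.491531 rad, θ = 44.5° → φ = -18.327°, λ = 14.236°.
Leg 2: from (-18.327°, 14.236°), δ = 2288.4/3440.065 = 0.665220 rad, θ = 232° → φ = -37.454°, λ = -23.549°.
Leg 3: from (-37.454°, -23.549°), δ = 400/3440.065 = 0.116277 rad, θ = 348.4° → φ = -30.917°, λ = -25.107°.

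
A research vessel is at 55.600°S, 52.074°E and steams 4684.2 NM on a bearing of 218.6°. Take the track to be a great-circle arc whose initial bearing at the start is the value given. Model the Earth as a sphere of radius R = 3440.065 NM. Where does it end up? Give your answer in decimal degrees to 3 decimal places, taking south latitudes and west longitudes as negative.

The arc subtends δ = 4684.2/3440.065 = 1.361660 rad at the centre.
Converting: φ₁ = -0.970403 rad, θ = 3.815290 rad.
sin φ₂ = sin φ₁ cos δ + cos φ₁ sin δ cos θ = (-0.825113)(0.207615) + (0.564967)(0.978211)(-0.781520) = -0.603218
φ₂ = asin(-0.603218) = -0.647530 rad = -37.101°.
Δλ = atan2( sin θ sin δ cos φ₁ , cos δ − sin φ₁ sin φ₂ ) = atan2(-0.344791, -0.290109) = -2.270279 rad = -130.077°.
λ₂ = 52.074° + -130.077° = -78.003°.

latitude -37.101°, longitude -78.003°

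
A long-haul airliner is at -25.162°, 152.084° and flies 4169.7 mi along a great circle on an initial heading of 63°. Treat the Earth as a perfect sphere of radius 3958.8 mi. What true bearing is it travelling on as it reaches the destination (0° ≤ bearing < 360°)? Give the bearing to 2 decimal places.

The arc subtends δ = 4169.7/3958.8 = 1.053274 rad at the centre.
Start latitude φ₁ = -0.439160 rad; initial bearing θ = 1.099557 rad.
Destination latitude: φ₂ = arcsin( sin φ₁ cos δ + cos φ₁ sin δ cos θ ) = arcsin(0.146753) = 8.439°.
For the longitude increment, Δλ = atan2( sin θ sin δ cos φ₁, cos δ − sin φ₁ sin φ₂ ) = atan2(0.700851, 0.557125) = 51.518°.
λ₂ = 152.084° + 51.518° = 203.602°, normalized to (−180°, 180°] → -156.398°.
The forward bearing on arrival equals the back-azimuth from the destination plus 180°.
Back-azimuth from P₂ (8.44°, -156.40°) to P₁ (-25.16°, 152.08°), with Δλ' = λ₁ − λ₂ = 308.48°: atan2( sin Δλ' cos φ₁ , cos φ₂ sin φ₁ − sin φ₂ cos φ₁ cos Δλ' ) = 234.62°.
Final bearing = (234.62° + 180°) mod 360° = 54.62°.

final bearing 54.62°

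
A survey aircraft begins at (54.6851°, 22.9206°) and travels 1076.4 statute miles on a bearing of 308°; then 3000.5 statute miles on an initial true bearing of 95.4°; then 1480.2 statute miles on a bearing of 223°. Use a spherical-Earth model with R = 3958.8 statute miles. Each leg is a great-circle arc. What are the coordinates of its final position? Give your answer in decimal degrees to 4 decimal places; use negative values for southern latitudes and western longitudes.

latitude 20.8470°, longitude 40.5281°

Apply the spherical direct solution leg by leg, carrying full precision between legs.
Leg 1: from (54.6851°, 22.9206°), δ = 1076.4/3958.8 = 0.271901 rad, θ = 308° → φ = 61.8348°, λ = -3.7175°.
Leg 2: from (61.8348°, -3.7175°), δ = 3000.5/3958.8 = 0.757932 rad, θ = 95.4° → φ = 37.5698°, λ = 55.9872°.
Leg 3: from (37.5698°, 55.9872°), δ = 1480.2/3958.8 = 0.373901 rad, θ = 223° → φ = 20.8470°, λ = 40.5281°.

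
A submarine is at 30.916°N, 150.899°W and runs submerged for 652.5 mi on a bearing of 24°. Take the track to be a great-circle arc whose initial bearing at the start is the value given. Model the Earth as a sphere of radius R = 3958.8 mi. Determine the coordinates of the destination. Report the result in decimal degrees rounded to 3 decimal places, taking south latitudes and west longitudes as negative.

Angular distance δ = d/R = 652.5 / 3958.8 = 0.164823 rad.
Converting: φ₁ = 0.539586 rad, θ = 0.418879 rad.
sin φ₂ = sin φ₁ cos δ + cos φ₁ sin δ cos θ = (0.513781)(0.986447) + (0.857921)(0.164077)(0.913545) = 0.635414
φ₂ = asin(0.635414) = 0.688544 rad = 39.451°.
For the longitude increment, Δλ = atan2( sin θ sin δ cos φ₁, cos δ − sin φ₁ sin φ₂ ) = atan2(0.057255, 0.659984) = 4.958°.
λ₂ = λ₁ + Δλ = -145.941°.

latitude 39.451°, longitude -145.941°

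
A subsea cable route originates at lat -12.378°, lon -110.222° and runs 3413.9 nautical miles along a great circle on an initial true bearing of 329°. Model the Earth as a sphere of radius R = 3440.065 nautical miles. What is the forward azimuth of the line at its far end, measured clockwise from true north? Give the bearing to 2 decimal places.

final bearing 321.71°

The arc subtends δ = 3413.9/3440.065 = 0.992394 rad at the centre.
Start latitude φ₁ = -0.216037 rad; initial bearing θ = 5.742133 rad.
Applying the spherical law of cosines for sides, sin φ₂ = sin φ₁ cos δ + cos φ₁ sin δ cos θ = 0.583866, so φ₂ = 35.723°.
For the longitude increment, Δλ = atan2( sin θ sin δ cos φ₁, cos δ − sin φ₁ sin φ₂ ) = atan2(-0.421236, 0.671845) = -32.087°.
λ₂ = λ₁ + Δλ = -142.309°.
The forward bearing on arrival equals the back-azimuth from the destination plus 180°.
Back-azimuth from P₂ (35.72°, -142.31°) to P₁ (-12.38°, -110.22°), with Δλ' = λ₁ − λ₂ = 32.09°: atan2( sin Δλ' cos φ₁ , cos φ₂ sin φ₁ − sin φ₂ cos φ₁ cos Δλ' ) = 141.71°.
Final bearing = (141.71° + 180°) mod 360° = 321.71°.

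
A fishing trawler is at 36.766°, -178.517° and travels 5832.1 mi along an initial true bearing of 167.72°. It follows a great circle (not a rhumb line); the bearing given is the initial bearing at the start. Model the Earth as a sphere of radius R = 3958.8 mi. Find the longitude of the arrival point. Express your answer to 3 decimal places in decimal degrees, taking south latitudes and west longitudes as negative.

Central angle δ = d/R = 1.473199 rad.
With φ₁ = 36.766° = 0.641688 rad and θ = 167.72° = 2.927266 rad:
Applying the spherical law of cosines for sides, sin φ₂ = sin φ₁ cos δ + cos φ₁ sin δ cos θ = -0.720709, so φ₂ = -46.113°.
For the longitude increment, Δλ = atan2( sin θ sin δ cos φ₁, cos δ − sin φ₁ sin φ₂ ) = atan2(0.169572, 0.528821) = 17.779°.
λ₂ = λ₁ + Δλ = -160.738°.

longitude -160.738°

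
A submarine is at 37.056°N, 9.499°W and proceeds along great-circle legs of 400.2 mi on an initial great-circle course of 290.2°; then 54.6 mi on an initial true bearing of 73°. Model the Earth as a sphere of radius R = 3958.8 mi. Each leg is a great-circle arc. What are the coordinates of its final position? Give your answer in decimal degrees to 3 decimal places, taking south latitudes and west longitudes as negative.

latitude 39.080°, longitude -15.511°

Apply the spherical direct solution leg by leg, carrying full precision between legs.
Leg 1: from (37.056°, -9.499°), δ = 400.2/3958.8 = 0.101091 rad, θ = 290.2° → φ = 38.853°, λ = -16.485°.
Leg 2: from (38.853°, -16.485°), δ = 54.6/3958.8 = 0.013792 rad, θ = 73° → φ = 39.080°, λ = -15.511°.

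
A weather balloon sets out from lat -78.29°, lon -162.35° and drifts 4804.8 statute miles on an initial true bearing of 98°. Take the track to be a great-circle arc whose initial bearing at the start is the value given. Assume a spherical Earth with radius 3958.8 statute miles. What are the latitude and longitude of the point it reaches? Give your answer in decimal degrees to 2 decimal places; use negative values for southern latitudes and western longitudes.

latitude -21.64°, longitude -68.85°

Central angle δ = d/R = 1.213701 rad.
With φ₁ = -78.29° = -1.366418 rad and θ = 98° = 1.710423 rad:
Applying the spherical law of cosines for sides, sin φ₂ = sin φ₁ cos δ + cos φ₁ sin δ cos θ = -0.368743, so φ₂ = -21.64°.
Δλ = atan2( sin θ sin δ cos φ₁ , cos δ − sin φ₁ sin φ₂ ) = atan2(0.188304, -0.011515) = 1.631870 rad = 93.50°.
λ₂ = λ₁ + Δλ = -68.85°.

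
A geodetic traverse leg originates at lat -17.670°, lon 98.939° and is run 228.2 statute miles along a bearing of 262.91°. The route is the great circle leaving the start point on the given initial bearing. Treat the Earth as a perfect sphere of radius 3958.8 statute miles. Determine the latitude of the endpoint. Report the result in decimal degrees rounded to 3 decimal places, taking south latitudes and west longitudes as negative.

The arc subtends δ = 228.2/3958.8 = 0.057644 rad at the centre.
With φ₁ = -17.670° = -0.308400 rad and θ = 262.91° = 4.588645 rad:
Destination latitude: φ₂ = arcsin( sin φ₁ cos δ + cos φ₁ sin δ cos θ ) = arcsin(-0.309805) = -18.048°.
Then Δλ = atan2(-0.054474, 0.904302) = -0.060166 rad, from sin θ sin δ cos φ₁ over cos δ − sin φ₁ sin φ₂.
λ₂ = 98.939° + -3.447° = 95.492°.

latitude -18.048°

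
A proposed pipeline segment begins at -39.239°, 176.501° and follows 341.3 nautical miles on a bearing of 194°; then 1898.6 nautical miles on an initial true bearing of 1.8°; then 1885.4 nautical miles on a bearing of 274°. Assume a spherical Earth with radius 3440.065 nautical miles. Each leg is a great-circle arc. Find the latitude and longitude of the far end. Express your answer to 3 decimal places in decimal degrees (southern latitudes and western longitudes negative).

latitude -9.118°, longitude 143.773°

Apply the spherical direct solution leg by leg, carrying full precision between legs.
Leg 1: from (-39.239°, 176.501°), δ = 341.3/3440.065 = 0.099213 rad, θ = 194° → φ = -44.739°, λ = 174.568°.
Leg 2: from (-44.739°, 174.568°), δ = 1898.6/3440.065 = 0.551908 rad, θ = 1.8° → φ = -13.128°, λ = 175.537°.
Leg 3: from (-13.128°, 175.537°), δ = 1885.4/3440.065 = 0.548071 rad, θ = 274° → φ = -9.118°, λ = 143.773°.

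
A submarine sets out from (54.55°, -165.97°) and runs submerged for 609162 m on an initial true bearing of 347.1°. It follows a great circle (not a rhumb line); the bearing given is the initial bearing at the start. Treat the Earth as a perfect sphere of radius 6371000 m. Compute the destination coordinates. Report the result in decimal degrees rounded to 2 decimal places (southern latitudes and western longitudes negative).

latitude 59.87°, longitude -168.40°

The arc subtends δ = 609162/6371000 = 0.095615 rad at the centre.
Converting: φ₁ = 0.952077 rad, θ = 6.058038 rad.
Destination latitude: φ₂ = arcsin( sin φ₁ cos δ + cos φ₁ sin δ cos θ ) = arcsin(0.864875) = 59.87°.
Δλ = atan2( sin θ sin δ cos φ₁ , cos δ − sin φ₁ sin φ₂ ) = atan2(-0.012362, 0.290886) = -0.042471 rad = -2.43°.
Hence λ₂ = -165.97° + -2.43° = -168.40°.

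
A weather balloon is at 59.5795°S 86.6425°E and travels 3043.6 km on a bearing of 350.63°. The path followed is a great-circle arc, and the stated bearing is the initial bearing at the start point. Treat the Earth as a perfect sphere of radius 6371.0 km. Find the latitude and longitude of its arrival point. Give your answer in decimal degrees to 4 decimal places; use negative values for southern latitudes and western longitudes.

Angular distance δ = d/R = 3043.6 / 6371 = 0.477727 rad.
Converting: φ₁ = -1.039858 rad, θ = 6.119648 rad.
sin φ₂ = sin φ₁ cos δ + cos φ₁ sin δ cos θ = (-0.862333)(0.888042) + (0.506342)(0.459762)(0.986658) = -0.536097
φ₂ = asin(-0.536097) = -0.565806 rad = -32.4183°.
For the longitude increment, Δλ = atan2( sin θ sin δ cos φ₁, cos δ − sin φ₁ sin φ₂ ) = atan2(-0.037902, 0.425748) = -5.0872°.
Hence λ₂ = 86.6425° + -5.0872° = 81.5553°.

latitude -32.4183°, longitude 81.5553°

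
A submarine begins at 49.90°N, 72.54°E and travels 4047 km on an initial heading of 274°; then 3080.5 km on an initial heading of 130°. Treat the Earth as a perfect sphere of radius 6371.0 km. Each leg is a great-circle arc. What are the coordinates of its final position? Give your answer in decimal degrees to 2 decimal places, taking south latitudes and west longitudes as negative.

latitude 19.86°, longitude 44.23°

Apply the spherical direct solution leg by leg, carrying full precision between legs.
Leg 1: from (49.90°, 72.54°), δ = 4047/6371 = 0.635222 rad, θ = 274° → φ = 39.97°, λ = 21.98°.
Leg 2: from (39.97°, 21.98°), δ = 3080.5/6371 = 0.483519 rad, θ = 130° → φ = 19.86°, λ = 44.23°.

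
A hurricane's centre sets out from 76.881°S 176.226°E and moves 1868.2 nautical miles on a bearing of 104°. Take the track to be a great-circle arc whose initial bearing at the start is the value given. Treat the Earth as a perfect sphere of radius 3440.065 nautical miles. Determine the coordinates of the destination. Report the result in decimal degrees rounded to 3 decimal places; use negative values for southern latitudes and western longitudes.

latitude -59.560°, longitude -102.009°

δ = 1868.2/3440.065 = 0.543071 rad (31.1157°).
Converting: φ₁ = -1.341827 rad, θ = 1.815142 rad.
Applying the spherical law of cosines for sides, sin φ₂ = sin φ₁ cos δ + cos φ₁ sin δ cos θ = -0.862157, so φ₂ = -59.560°.
Then Δλ = atan2(0.113809, 0.016470) = 1.427076 rad, from sin θ sin δ cos φ₁ over cos δ − sin φ₁ sin φ₂.
λ₂ = 176.226° + 81.765° = 257.991°, normalized to (−180°, 180°] → -102.009°.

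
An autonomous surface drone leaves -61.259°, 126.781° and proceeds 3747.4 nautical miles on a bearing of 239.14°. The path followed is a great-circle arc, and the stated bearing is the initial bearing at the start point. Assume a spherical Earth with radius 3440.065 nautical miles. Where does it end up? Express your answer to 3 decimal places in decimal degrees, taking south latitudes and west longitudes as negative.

latitude -38.655°, longitude 23.760°

δ = 3747.4/3440.065 = 1.089340 rad (62.4146°).
Start latitude φ₁ = -1.069171 rad; initial bearing θ = 4.173780 rad.
Applying the spherical law of cosines for sides, sin φ₂ = sin φ₁ cos δ + cos φ₁ sin δ cos θ = -0.624631, so φ₂ = -38.655°.
For the longitude increment, Δλ = atan2( sin θ sin δ cos φ₁, cos δ − sin φ₁ sin φ₂ ) = atan2(-0.365850, -0.084608) = -103.021°.
λ₂ = λ₁ + Δλ = 23.760°.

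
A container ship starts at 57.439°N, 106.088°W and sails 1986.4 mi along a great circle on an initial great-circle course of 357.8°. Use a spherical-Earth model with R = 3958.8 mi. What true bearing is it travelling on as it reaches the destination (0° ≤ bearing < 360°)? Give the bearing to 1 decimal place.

final bearing 342.7°

The arc subtends δ = 1986.4/3958.8 = 0.501768 rad at the centre.
Start latitude φ₁ = 1.002500 rad; initial bearing θ = 6.244788 rad.
sin φ₂ = sin φ₁ cos δ + cos φ₁ sin δ cos θ = (0.842819)(0.876733) + (0.538197)(0.480977)(0.999263) = 0.997597
φ₂ = asin(0.997597) = 1.501457 rad = 86.027°.
For the longitude increment, Δλ = atan2( sin θ sin δ cos φ₁, cos δ − sin φ₁ sin φ₂ ) = atan2(-0.009937, 0.035940) = -15.456°.
λ₂ = -106.088° + -15.456° = -121.544°.
The forward bearing on arrival equals the back-azimuth from the destination plus 180°.
Back-azimuth from P₂ (86.0°, -121.5°) to P₁ (57.4°, -106.1°), with Δλ' = λ₁ − λ₂ = 15.5°: atan2( sin Δλ' cos φ₁ , cos φ₂ sin φ₁ − sin φ₂ cos φ₁ cos Δλ' ) = 162.7°.
Final bearing = (162.7° + 180°) mod 360° = 342.7°.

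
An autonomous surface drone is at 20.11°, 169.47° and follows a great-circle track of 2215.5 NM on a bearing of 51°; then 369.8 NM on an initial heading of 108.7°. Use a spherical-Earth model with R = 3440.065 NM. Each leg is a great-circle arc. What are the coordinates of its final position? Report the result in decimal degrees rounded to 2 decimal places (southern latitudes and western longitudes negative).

Apply the spherical direct solution leg by leg, carrying full precision between legs.
Leg 1: from (20.11°, 169.47°), δ = 2215.5/3440.065 = 0.644029 rad, θ = 51° → φ = 39.03°, λ = -153.61°.
Leg 2: from (39.03°, -153.61°), δ = 369.8/3440.065 = 0.107498 rad, θ = 108.7° → φ = 36.83°, λ = -146.32°.

latitude 36.83°, longitude -146.32°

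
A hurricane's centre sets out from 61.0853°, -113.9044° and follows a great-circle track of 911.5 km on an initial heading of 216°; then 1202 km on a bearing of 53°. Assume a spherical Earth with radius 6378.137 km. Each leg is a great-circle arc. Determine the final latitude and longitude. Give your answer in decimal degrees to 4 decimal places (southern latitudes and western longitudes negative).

Apply the spherical direct solution leg by leg, carrying full precision between legs.
Leg 1: from (61.0853°, -113.9044°), δ = 911.5/6378.137 = 0.142910 rad, θ = 216° → φ = 54.1649°, λ = -122.1254°.
Leg 2: from (54.1649°, -122.1254°), δ = 1202/6378.137 = 0.188456 rad, θ = 53° → φ = 59.5825°, λ = -104.9369°.

latitude 59.5825°, longitude -104.9369°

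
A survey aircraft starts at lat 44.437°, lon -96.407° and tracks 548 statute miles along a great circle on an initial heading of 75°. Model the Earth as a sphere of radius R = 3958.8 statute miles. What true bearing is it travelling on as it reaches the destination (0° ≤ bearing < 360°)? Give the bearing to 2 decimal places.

final bearing 82.86°

Central angle δ = d/R = 0.138426 rad.
With φ₁ = 44.437° = 0.775572 rad and θ = 75° = 1.308997 rad:
Destination latitude: φ₂ = arcsin( sin φ₁ cos δ + cos φ₁ sin δ cos θ ) = arcsin(0.718927) = 45.966°.
For the longitude increment, Δλ = atan2( sin θ sin δ cos φ₁, cos δ − sin φ₁ sin φ₂ ) = atan2(0.095166, 0.487096) = 11.055°.
Hence λ₂ = -96.407° + 11.055° = -85.352°.
The forward bearing on arrival equals the back-azimuth from the destination plus 180°.
Back-azimuth from P₂ (45.97°, -85.35°) to P₁ (44.44°, -96.41°), with Δλ' = λ₁ − λ₂ = -11.05°: atan2( sin Δλ' cos φ₁ , cos φ₂ sin φ₁ − sin φ₂ cos φ₁ cos Δλ' ) = 262.86°.
Final bearing = (262.86° + 180°) mod 360° = 82.86°.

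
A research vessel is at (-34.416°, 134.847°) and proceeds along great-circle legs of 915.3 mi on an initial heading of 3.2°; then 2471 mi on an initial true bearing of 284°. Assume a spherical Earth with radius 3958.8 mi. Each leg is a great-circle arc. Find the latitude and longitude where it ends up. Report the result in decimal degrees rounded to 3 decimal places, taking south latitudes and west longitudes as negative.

latitude -9.290°, longitude 100.561°

Apply the spherical direct solution leg by leg, carrying full precision between legs.
Leg 1: from (-34.416°, 134.847°), δ = 915.3/3958.8 = 0.231206 rad, θ = 3.2° → φ = -21.187°, λ = 135.633°.
Leg 2: from (-21.187°, 135.633°), δ = 2471/3958.8 = 0.624179 rad, θ = 284° → φ = -9.290°, λ = 100.561°.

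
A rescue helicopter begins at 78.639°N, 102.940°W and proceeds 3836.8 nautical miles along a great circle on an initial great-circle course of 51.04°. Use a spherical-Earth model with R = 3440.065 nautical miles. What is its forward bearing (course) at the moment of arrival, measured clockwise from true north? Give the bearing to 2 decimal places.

Angular distance δ = d/R = 3836.8 / 3440.065 = 1.115328 rad.
Start latitude φ₁ = 1.372509 rad; initial bearing θ = 0.890816 rad.
Destination latitude: φ₂ = arcsin( sin φ₁ cos δ + cos φ₁ sin δ cos θ ) = arcsin(0.542500) = 32.854°.
For the longitude increment, Δλ = atan2( sin θ sin δ cos φ₁, cos δ − sin φ₁ sin φ₂ ) = atan2(0.137561, -0.091986) = 123.770°.
λ₂ = -102.940° + 123.770° = 20.830°.
The forward bearing on arrival equals the back-azimuth from the destination plus 180°.
Back-azimuth from P₂ (32.85°, 20.83°) to P₁ (78.64°, -102.94°), with Δλ' = λ₁ − λ₂ = -123.77°: atan2( sin Δλ' cos φ₁ , cos φ₂ sin φ₁ − sin φ₂ cos φ₁ cos Δλ' ) = 349.49°.
Final bearing = (349.49° + 180°) mod 360° = 169.49°.

final bearing 169.49°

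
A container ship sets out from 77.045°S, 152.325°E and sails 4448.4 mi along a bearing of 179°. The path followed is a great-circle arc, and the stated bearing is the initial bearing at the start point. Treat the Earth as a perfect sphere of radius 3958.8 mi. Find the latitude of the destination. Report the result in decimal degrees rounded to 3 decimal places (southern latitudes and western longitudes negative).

Central angle δ = d/R = 1.123674 rad.
With φ₁ = -77.045° = -1.344689 rad and θ = 179° = 3.124139 rad:
sin φ₂ = sin φ₁ cos δ + cos φ₁ sin δ cos θ = (-0.974546)(0.432373) + (0.224186)(0.901695)(-0.999848) = -0.623484
φ₂ = asin(-0.623484) = -0.673191 rad = -38.571°.
Δλ = atan2( sin θ sin δ cos φ₁ , cos δ − sin φ₁ sin φ₂ ) = atan2(0.003528, -0.175241) = 3.121463 rad = 178.847°.
λ₂ = 152.325° + 178.847° = 331.172°, normalized to (−180°, 180°] → -28.828°.

latitude -38.571°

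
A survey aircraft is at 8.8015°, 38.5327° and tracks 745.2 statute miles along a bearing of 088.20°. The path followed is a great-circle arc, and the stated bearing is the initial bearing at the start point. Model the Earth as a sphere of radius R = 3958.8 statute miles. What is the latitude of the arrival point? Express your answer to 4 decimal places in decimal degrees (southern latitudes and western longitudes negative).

Central angle δ = d/R = 0.188239 rad.
Converting: φ₁ = 0.153615 rad, θ = 1.539380 rad.
sin φ₂ = sin φ₁ cos δ + cos φ₁ sin δ cos θ = (0.153012)(0.982335) + (0.988224)(0.187129)(0.031411) = 0.156117
φ₂ = asin(0.156117) = 0.156759 rad = 8.9816°.
Δλ = atan2( sin θ sin δ cos φ₁ , cos δ − sin φ₁ sin φ₂ ) = atan2(0.184834, 0.958448) = 0.190509 rad = 10.9154°.
λ₂ = 38.5327° + 10.9154° = 49.4481°.

latitude 8.9816°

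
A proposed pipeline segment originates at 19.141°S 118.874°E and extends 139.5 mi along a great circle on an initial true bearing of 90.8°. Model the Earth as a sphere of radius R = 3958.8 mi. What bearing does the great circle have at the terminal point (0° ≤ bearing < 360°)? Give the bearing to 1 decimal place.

final bearing 90.1°

δ = 139.5/3958.8 = 0.035238 rad (2.0190°).
With φ₁ = -19.141° = -0.334073 rad and θ = 90.8° = 1.584759 rad:
Destination latitude: φ₂ = arcsin( sin φ₁ cos δ + cos φ₁ sin δ cos θ ) = arcsin(-0.328155) = -19.157°.
Δλ = atan2( sin θ sin δ cos φ₁ , cos δ − sin φ₁ sin φ₂ ) = atan2(0.033280, 0.891779) = 0.037301 rad = 2.137°.
λ₂ = λ₁ + Δλ = 121.011°.
The forward bearing on arrival equals the back-azimuth from the destination plus 180°.
Back-azimuth from P₂ (-19.2°, 121.0°) to P₁ (-19.1°, 118.9°), with Δλ' = λ₁ − λ₂ = -2.1°: atan2( sin Δλ' cos φ₁ , cos φ₂ sin φ₁ − sin φ₂ cos φ₁ cos Δλ' ) = 270.1°.
Final bearing = (270.1° + 180°) mod 360° = 90.1°.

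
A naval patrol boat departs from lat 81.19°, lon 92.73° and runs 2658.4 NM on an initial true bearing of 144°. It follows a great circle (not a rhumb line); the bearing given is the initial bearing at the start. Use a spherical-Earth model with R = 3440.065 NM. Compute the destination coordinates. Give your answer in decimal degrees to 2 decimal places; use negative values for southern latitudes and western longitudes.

latitude 38.39°, longitude 124.30°

The arc subtends δ = 2658.4/3440.065 = 0.772776 rad at the centre.
Converting: φ₁ = 1.417033 rad, θ = 2.513274 rad.
sin φ₂ = sin φ₁ cos δ + cos φ₁ sin δ cos θ = (0.988202)(0.715975) + (0.153158)(0.698126)(-0.809017) = 0.621025
φ₂ = asin(0.621025) = 0.670050 rad = 38.39°.
Then Δλ = atan2(0.062848, 0.102277) = 0.551004 rad, from sin θ sin δ cos φ₁ over cos δ − sin φ₁ sin φ₂.
Hence λ₂ = 92.73° + 31.57° = 124.30°.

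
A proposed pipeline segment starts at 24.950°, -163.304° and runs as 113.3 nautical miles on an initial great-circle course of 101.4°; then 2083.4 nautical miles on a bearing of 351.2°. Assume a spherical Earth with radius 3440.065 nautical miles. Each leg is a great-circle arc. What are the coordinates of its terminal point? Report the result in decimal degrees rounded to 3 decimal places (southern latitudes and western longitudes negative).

Apply the spherical direct solution leg by leg, carrying full precision between legs.
Leg 1: from (24.950°, -163.304°), δ = 113.3/3440.065 = 0.032935 rad, θ = 101.4° → φ = 24.563°, λ = -161.270°.
Leg 2: from (24.563°, -161.270°), δ = 2083.4/3440.065 = 0.605628 rad, θ = 351.2° → φ = 58.587°, λ = -170.889°.

latitude 58.587°, longitude -170.889°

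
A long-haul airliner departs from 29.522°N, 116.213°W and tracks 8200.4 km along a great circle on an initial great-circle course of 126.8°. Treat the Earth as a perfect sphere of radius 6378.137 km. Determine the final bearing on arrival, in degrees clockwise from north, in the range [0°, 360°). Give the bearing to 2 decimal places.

final bearing 131.64°

Angular distance δ = d/R = 8200.4 / 6378.137 = 1.285705 rad.
Start latitude φ₁ = 0.515256 rad; initial bearing θ = 2.213077 rad.
Applying the spherical law of cosines for sides, sin φ₂ = sin φ₁ cos δ + cos φ₁ sin δ cos θ = -0.361625, so φ₂ = -21.200°.
Δλ = atan2( sin θ sin δ cos φ₁ , cos δ − sin φ₁ sin φ₂ ) = atan2(0.668645, 0.459439) = 0.968768 rad = 55.506°.
λ₂ = -116.213° + 55.506° = -60.707°.
The forward bearing on arrival equals the back-azimuth from the destination plus 180°.
Back-azimuth from P₂ (-21.20°, -60.71°) to P₁ (29.52°, -116.21°), with Δλ' = λ₁ − λ₂ = -55.51°: atan2( sin Δλ' cos φ₁ , cos φ₂ sin φ₁ − sin φ₂ cos φ₁ cos Δλ' ) = 311.64°.
Final bearing = (311.64° + 180°) mod 360° = 131.64°.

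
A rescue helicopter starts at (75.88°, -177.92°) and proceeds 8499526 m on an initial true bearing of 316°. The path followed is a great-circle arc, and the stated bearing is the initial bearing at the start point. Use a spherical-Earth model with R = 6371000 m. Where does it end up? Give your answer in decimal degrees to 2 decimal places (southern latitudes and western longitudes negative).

The arc subtends δ = 8499526/6371000 = 1.334096 rad at the centre.
Converting: φ₁ = 1.324356 rad, θ = 5.515240 rad.
sin φ₂ = sin φ₁ cos δ + cos φ₁ sin δ cos θ = (0.969787)(0.234496) + (0.243954)(0.972117)(0.719340) = 0.398004
φ₂ = asin(0.398004) = 0.409340 rad = 23.45°.
Δλ = atan2( sin θ sin δ cos φ₁ , cos δ − sin φ₁ sin φ₂ ) = atan2(-0.164739, -0.151483) = -2.314297 rad = -132.60°.
λ₂ = -177.92° + -132.60° = -310.52°, normalized to (−180°, 180°] → 49.48°.

latitude 23.45°, longitude 49.48°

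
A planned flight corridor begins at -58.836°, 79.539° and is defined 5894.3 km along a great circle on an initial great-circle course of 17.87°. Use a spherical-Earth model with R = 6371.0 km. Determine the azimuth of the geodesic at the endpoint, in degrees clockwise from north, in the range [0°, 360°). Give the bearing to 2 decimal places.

final bearing 9.21°

Central angle δ = d/R = 0.925177 rad.
Start latitude φ₁ = -1.026882 rad; initial bearing θ = 0.311890 rad.
sin φ₂ = sin φ₁ cos δ + cos φ₁ sin δ cos θ = (-0.855690)(0.601694) + (0.517489)(0.798727)(0.951755) = -0.121471
φ₂ = asin(-0.121471) = -0.121772 rad = -6.977°.
For the longitude increment, Δλ = atan2( sin θ sin δ cos φ₁, cos δ − sin φ₁ sin φ₂ ) = atan2(0.126835, 0.497752) = 14.296°.
λ₂ = λ₁ + Δλ = 93.835°.
The forward bearing on arrival equals the back-azimuth from the destination plus 180°.
Back-azimuth from P₂ (-6.98°, 93.83°) to P₁ (-58.84°, 79.54°), with Δλ' = λ₁ − λ₂ = -14.30°: atan2( sin Δλ' cos φ₁ , cos φ₂ sin φ₁ − sin φ₂ cos φ₁ cos Δλ' ) = 189.21°.
Final bearing = (189.21° + 180°) mod 360° = 9.21°.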